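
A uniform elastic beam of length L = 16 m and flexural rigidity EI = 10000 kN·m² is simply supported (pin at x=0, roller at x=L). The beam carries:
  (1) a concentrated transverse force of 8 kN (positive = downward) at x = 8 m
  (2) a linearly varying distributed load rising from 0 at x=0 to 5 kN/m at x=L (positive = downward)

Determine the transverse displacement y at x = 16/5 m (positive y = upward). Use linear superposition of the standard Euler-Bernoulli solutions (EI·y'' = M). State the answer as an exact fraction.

Load 1 — point force P=8 kN at a=8 m (b=L-a=8):
  y_1 = -Pbx(L²-b²-x²)/(6LEI)  [x≤a] = -8·8·(16/5)·(16²-8²-(16/5)²)/(6·16·10000) = -9088/234375 m
Load 2 — triangular load w₀=5 kN/m (0→w₀ over full span):
  y_2 = -w₀x(7L⁴-10L²x²+3x⁴)/(360LEI) = -5·(16/5)·(7·16⁴-10·16²·(16/5)²+3·(16/5)⁴)/(360·16·10000) = -704512/5859375 m
Superposition: y = Σ y_i = -931712/5859375 m ≈ -0.159012 m

y(16/5) = -931712/5859375 m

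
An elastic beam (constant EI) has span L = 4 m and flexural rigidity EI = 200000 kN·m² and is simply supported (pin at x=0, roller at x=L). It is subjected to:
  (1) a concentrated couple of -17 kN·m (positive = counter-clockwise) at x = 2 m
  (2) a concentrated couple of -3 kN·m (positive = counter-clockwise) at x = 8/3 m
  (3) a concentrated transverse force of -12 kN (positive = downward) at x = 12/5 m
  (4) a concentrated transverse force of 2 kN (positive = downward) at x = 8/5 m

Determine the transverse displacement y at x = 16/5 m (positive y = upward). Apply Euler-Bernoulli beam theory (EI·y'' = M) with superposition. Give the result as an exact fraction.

Load 1 — applied couple M₀=-17 kN·m at a=2 m (b=L-a=2):
  y_1 = (M₀x³/(6L)-M₀(x-a)²/2+C₁x)/EI  [x>a] with C₁=M₀(3b²-L²)/(6L)=17/6 = ((-17)·(16/5)³/(6·4)-(-17)·((16/5)-2)²/2+(17/6)·(16/5))/200000 = -119/12500000 m
Load 2 — applied couple M₀=-3 kN·m at a=8/3 m (b=L-a=4/3):
  y_2 = (M₀x³/(6L)-M₀(x-a)²/2+C₁x)/EI  [x>a] with C₁=M₀(3b²-L²)/(6L)=4/3 = ((-3)·(16/5)³/(6·4)-(-3)·((16/5)-(8/3))²/2+(4/3)·(16/5))/200000 = 7/2343750 m
Load 3 — point force P=-12 kN at a=12/5 m (b=L-a=8/5):
  y_3 = -Pa(L-x)(2Lx-a²-x²)/(6LEI)  [x>a] = -(-12)·(12/5)·(4-(16/5))·(2·4·(16/5)-(12/5)²-(16/5)²)/(6·4·200000) = 18/390625 m
Load 4 — point force P=2 kN at a=8/5 m (b=L-a=12/5):
  y_4 = -Pa(L-x)(2Lx-a²-x²)/(6LEI)  [x>a] = -2·(8/5)·(4-(16/5))·(2·4·(16/5)-(8/5)²-(16/5)²)/(6·4·200000) = -8/1171875 m
Superposition: y = Σ y_i = 409/12500000 m ≈ 0.000033 m

y(16/5) = 409/12500000 m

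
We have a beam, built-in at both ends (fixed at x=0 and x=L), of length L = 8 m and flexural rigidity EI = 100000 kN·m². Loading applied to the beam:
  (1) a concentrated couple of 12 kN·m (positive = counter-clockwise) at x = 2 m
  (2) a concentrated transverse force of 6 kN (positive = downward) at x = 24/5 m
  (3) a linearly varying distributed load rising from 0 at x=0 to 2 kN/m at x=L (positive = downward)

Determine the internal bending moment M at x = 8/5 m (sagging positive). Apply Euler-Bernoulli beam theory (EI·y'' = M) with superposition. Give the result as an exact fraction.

Load 1 — applied couple M₀=12 kN·m at a=2 m (b=L-a=6):
  M_1 = R_Ax - M_A  [x≤a] with R_A=27/16, M_A=-9/4 = (27/16)·(8/5) - (-9/4) = 99/20 kN·m
Load 2 — point force P=6 kN at a=24/5 m (b=L-a=16/5):
  M_2 = Pb²(3a+b)x/L³ - Pab²/L²  [x≤a] = 6·(16/5)²·(3·(24/5)+(16/5))·(8/5)/8³ - 6·(24/5)·(16/5)²/8² = -768/625 kN·m
Load 3 — triangular load w₀=2 kN/m (0→w₀ over full span):
  M_3 = 3w₀Lx/20 - w₀L²/30 - w₀x³/(6L) = 3·2·8·(8/5)/20 - 2·8²/30 - 2·(8/5)³/(6·8) = -224/375 kN·m
Superposition: M = Σ M_i = 23429/7500 kN·m ≈ 3.123867 kN·m

M(8/5) = 23429/7500 kN·m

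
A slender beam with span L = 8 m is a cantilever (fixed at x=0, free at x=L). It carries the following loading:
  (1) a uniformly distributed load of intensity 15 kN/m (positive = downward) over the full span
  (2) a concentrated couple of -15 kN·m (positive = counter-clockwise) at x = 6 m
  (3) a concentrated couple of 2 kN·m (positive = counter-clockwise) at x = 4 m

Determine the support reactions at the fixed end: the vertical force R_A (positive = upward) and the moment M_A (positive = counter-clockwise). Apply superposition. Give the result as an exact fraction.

Load 1 — uniform load w=15 kN/m over full span:
  R_A = wL = 15·8 = 120 kN
  M_A = wL²/2 = 15·8²/2 = 480 kN·m
Load 2 — applied couple M₀=-15 kN·m at a=6 m (b=L-a=2):
  R_A = 0 kN
  M_A = -M₀ = -(-15) = 15 kN·m
Load 3 — applied couple M₀=2 kN·m at a=4 m (b=L-a=4):
  R_A = 0 kN
  M_A = -M₀ = -2 kN·m
Superposition: R_A = 120 kN, M_A = 493 kN·m

R_A = 120 kN, M_A = 493 kN·m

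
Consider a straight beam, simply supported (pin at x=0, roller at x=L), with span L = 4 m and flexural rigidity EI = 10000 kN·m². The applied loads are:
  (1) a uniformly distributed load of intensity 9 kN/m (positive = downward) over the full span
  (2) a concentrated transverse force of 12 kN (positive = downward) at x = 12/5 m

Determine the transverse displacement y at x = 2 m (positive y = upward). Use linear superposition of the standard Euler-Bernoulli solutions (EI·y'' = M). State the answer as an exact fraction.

y(2) = -2819/625000 m

Load 1 — uniform load w=9 kN/m over full span:
  y_1 = -wx(L³-2Lx²+x³)/(24EI) = -9·2·(4³-2·4·2²+2³)/(24·10000) = -3/1000 m
Load 2 — point force P=12 kN at a=12/5 m (b=L-a=8/5):
  y_2 = -Pbx(L²-b²-x²)/(6LEI)  [x≤a] = -12·(8/5)·2·(4²-(8/5)²-2²)/(6·4·10000) = -118/78125 m
Superposition: y = Σ y_i = -2819/625000 m ≈ -0.004510 m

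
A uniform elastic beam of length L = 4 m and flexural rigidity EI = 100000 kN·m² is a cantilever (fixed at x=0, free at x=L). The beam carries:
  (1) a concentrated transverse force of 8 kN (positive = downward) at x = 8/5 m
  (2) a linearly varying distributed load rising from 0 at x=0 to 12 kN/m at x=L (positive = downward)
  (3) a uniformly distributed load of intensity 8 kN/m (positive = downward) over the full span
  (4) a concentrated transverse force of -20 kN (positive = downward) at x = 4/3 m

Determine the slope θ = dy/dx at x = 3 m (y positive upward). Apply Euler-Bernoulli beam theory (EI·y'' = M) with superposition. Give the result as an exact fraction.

θ(3) = -307057/180000000 rad

Load 1 — point force P=8 kN at a=8/5 m (b=L-a=12/5):
  θ_1 = -Pa²/(2EI)  [x>a] = -8·(8/5)²/(2·100000) = -8/78125 rad
Load 2 — triangular load w₀=12 kN/m (0→w₀ over full span):
  θ_2 = (w₀Lx²/4-w₀L²x/3-w₀x⁴/(24L))/EI = (12·4·3²/4-12·4²·3/3-12·3⁴/(24·4))/100000 = -753/800000 rad
Load 3 — uniform load w=8 kN/m over full span:
  θ_3 = -wx(x²-3Lx+3L²)/(6EI) = -8·3·(3²-3·4·3+3·4²)/(6·100000) = -21/25000 rad
Load 4 — point force P=-20 kN at a=4/3 m (b=L-a=8/3):
  θ_4 = -Pa²/(2EI)  [x>a] = -(-20)·(4/3)²/(2·100000) = 1/5625 rad
Superposition: θ = Σ θ_i = -307057/180000000 rad ≈ -0.001706 rad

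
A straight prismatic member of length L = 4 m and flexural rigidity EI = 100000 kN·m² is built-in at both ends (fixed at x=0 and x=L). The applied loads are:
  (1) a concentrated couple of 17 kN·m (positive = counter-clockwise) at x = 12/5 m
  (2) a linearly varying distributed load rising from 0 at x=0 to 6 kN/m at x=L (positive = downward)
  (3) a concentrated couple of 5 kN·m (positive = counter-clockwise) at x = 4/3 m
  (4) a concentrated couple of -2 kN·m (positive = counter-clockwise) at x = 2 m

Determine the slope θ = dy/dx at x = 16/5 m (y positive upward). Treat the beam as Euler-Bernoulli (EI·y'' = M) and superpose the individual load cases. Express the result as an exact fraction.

θ(16/5) = 207/15625000 rad

Load 1 — applied couple M₀=17 kN·m at a=12/5 m (b=L-a=8/5):
  θ_1 = (R_Ax²/2 - M_Ax - M₀(x-a))/EI  [x>a] with R_A=153/25, M_A=136/25 = ((153/25)·(16/5)²/2 - (136/25)·(16/5) - 17·((16/5)-(12/5)))/100000 = 51/15625000 rad
Load 2 — triangular load w₀=6 kN/m (0→w₀ over full span):
  θ_2 = -w₀(2x(L-x)(L-2x)(x+2L)+x²(L-x)²)/(120LEI) = -6·(2·(16/5)·(4-(16/5))·(4-2·(16/5))·((16/5)+2·4)+(16/5)²·(4-(16/5))²)/(120·4·100000) = 32/1953125 rad
Load 3 — applied couple M₀=5 kN·m at a=4/3 m (b=L-a=8/3):
  θ_3 = (R_Ax²/2 - M_Ax - M₀(x-a))/EI  [x>a] with R_A=5/3, M_A=0 = ((5/3)·(16/5)²/2 - 0·(16/5) - 5·((16/5)-(4/3)))/100000 = -1/125000 rad
Load 4 — applied couple M₀=-2 kN·m at a=2 m (b=L-a=2):
  θ_4 = (R_Ax²/2 - M_Ax - M₀(x-a))/EI  [x>a] with R_A=-3/4, M_A=-1/2 = ((-3/4)·(16/5)²/2 - (-1/2)·(16/5) - (-2)·((16/5)-2))/100000 = 1/625000 rad
Superposition: θ = Σ θ_i = 207/15625000 rad ≈ 0.000013 rad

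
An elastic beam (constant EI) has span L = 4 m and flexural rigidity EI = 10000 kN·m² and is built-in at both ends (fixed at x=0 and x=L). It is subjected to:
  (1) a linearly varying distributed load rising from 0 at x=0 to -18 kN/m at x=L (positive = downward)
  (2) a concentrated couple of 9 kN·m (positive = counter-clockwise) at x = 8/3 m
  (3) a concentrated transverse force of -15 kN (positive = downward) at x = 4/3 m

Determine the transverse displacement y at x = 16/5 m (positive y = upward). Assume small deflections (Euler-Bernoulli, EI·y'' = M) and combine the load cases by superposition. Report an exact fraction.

Load 1 — triangular load w₀=-18 kN/m (0→w₀ over full span):
  y_1 = -w₀x²(L-x)²(x+2L)/(120LEI) = -(-18)·(16/5)²·(4-(16/5))²·((16/5)+2·4)/(120·4·10000) = 2688/9765625 m
Load 2 — applied couple M₀=9 kN·m at a=8/3 m (b=L-a=4/3):
  y_2 = (R_Ax³/6 - M_Ax²/2 - M₀(x-a)²/2)/EI  [x>a] with R_A=3, M_A=3 = (3·(16/5)³/6 - 3·(16/5)²/2 - 9·((16/5)-(8/3))²/2)/10000 = -2/78125 m
Load 3 — point force P=-15 kN at a=4/3 m (b=L-a=8/3):
  y_3 = -Pa²(L-x)²(3bL-(3b+a)(L-x))/(6L³EI)  [x>a] = -(-15)·(4/3)²·(4-(16/5))²·(3·(8/3)·4-(3·(8/3)+(4/3))·(4-(16/5)))/(6·4³·10000) = 46/421875 m
Superposition: y = Σ y_i = 94576/263671875 m ≈ 0.000359 m

y(16/5) = 94576/263671875 m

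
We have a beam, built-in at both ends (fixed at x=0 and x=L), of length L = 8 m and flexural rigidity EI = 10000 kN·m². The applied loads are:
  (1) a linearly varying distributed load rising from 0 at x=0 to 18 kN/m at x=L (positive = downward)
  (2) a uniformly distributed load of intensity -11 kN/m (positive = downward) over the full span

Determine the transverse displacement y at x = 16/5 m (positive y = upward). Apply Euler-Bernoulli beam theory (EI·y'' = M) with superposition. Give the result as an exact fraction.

y(16/5) = 22656/9765625 m

Load 1 — triangular load w₀=18 kN/m (0→w₀ over full span):
  y_1 = -w₀x²(L-x)²(x+2L)/(120LEI) = -18·(16/5)²·(8-(16/5))²·((16/5)+2·8)/(120·8·10000) = -82944/9765625 m
Load 2 — uniform load w=-11 kN/m over full span:
  y_2 = -wx²(L-x)²/(24EI) = -(-11)·(16/5)²·(8-(16/5))²/(24·10000) = 4224/390625 m
Superposition: y = Σ y_i = 22656/9765625 m ≈ 0.002320 m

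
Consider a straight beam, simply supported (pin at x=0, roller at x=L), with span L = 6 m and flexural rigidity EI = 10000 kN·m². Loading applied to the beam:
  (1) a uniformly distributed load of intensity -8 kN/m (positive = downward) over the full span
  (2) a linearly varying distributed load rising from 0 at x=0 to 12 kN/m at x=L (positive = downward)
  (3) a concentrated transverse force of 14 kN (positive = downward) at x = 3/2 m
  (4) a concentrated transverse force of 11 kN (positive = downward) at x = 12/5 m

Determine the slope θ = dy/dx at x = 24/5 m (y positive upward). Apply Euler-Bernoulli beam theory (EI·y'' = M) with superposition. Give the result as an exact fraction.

Load 1 — uniform load w=-8 kN/m over full span:
  θ_1 = -w(L³-6Lx²+4x³)/(24EI) = -(-8)·(6³-6·6·(24/5)²+4·(24/5)³)/(24·10000) = -891/156250 rad
Load 2 — triangular load w₀=12 kN/m (0→w₀ over full span):
  θ_2 = -w₀(7L⁴-30L²x²+15x⁴)/(360LEI) = -12·(7·6⁴-30·6²·(24/5)²+15·(24/5)⁴)/(360·6·10000) = 6813/1562500 rad
Load 3 — point force P=14 kN at a=3/2 m (b=L-a=9/2):
  θ_3 = -Pa(2L²-6Lx+3x²+a²)/(6LEI)  [x>a] = -14·(3/2)·(2·6²-6·6·(24/5)+3·(24/5)²+(3/2)²)/(6·6·10000) = 6867/4000000 rad
Load 4 — point force P=11 kN at a=12/5 m (b=L-a=18/5):
  θ_4 = -Pa(2L²-6Lx+3x²+a²)/(6LEI)  [x>a] = -11·(12/5)·(2·6²-6·6·(24/5)+3·(24/5)²+(12/5)²)/(6·6·10000) = 297/156250 rad
Superposition: θ = Σ θ_i = 227547/100000000 rad ≈ 0.002275 rad

θ(24/5) = 227547/100000000 rad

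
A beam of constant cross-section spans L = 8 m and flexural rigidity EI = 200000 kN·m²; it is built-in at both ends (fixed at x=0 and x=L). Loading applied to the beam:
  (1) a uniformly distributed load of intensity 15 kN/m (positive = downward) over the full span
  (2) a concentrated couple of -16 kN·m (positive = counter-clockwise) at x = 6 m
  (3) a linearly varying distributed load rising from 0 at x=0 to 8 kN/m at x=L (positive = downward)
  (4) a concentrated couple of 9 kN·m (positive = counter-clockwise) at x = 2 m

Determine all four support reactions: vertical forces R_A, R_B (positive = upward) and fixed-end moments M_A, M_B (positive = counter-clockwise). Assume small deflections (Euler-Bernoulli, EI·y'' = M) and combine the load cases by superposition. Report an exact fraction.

Load 1 — uniform load w=15 kN/m over full span:
  R_A = wL/2 = 15·8/2 = 60 kN
  M_A = wL²/12 = 15·8²/12 = 80 kN·m
  R_B = wL/2 = 15·8/2 = 60 kN
  M_B = -wL²/12 = -15·8²/12 = -80 kN·m
Load 2 — applied couple M₀=-16 kN·m at a=6 m (b=L-a=2):
  R_A = 6M₀ab/L³ = 6·(-16)·6·2/8³ = -9/4 kN
  M_A = M₀b(2a-b)/L² = (-16)·2·(2·6-2)/8² = -5 kN·m
  R_B = -6M₀ab/L³ = -6·(-16)·6·2/8³ = 9/4 kN
  M_B = M₀a(2b-a)/L² = (-16)·6·(2·2-6)/8² = 3 kN·m
Load 3 — triangular load w₀=8 kN/m (0→w₀ over full span):
  R_A = 3w₀L/20 = 3·8·8/20 = 48/5 kN
  M_A = w₀L²/30 = 8·8²/30 = 256/15 kN·m
  R_B = 7w₀L/20 = 7·8·8/20 = 112/5 kN
  M_B = -w₀L²/20 = -8·8²/20 = -128/5 kN·m
Load 4 — applied couple M₀=9 kN·m at a=2 m (b=L-a=6):
  R_A = 6M₀ab/L³ = 6·9·2·6/8³ = 81/64 kN
  M_A = M₀b(2a-b)/L² = 9·6·(2·2-6)/8² = -27/16 kN·m
  R_B = -6M₀ab/L³ = -6·9·2·6/8³ = -81/64 kN
  M_B = M₀a(2b-a)/L² = 9·2·(2·6-2)/8² = 45/16 kN·m
Superposition: R_A = 21957/320 kN, M_A = 21691/240 kN·m, R_B = 26683/320 kN, M_B = -7983/80 kN·m

R_A = 21957/320 kN, M_A = 21691/240 kN·m, R_B = 26683/320 kN, M_B = -7983/80 kN·m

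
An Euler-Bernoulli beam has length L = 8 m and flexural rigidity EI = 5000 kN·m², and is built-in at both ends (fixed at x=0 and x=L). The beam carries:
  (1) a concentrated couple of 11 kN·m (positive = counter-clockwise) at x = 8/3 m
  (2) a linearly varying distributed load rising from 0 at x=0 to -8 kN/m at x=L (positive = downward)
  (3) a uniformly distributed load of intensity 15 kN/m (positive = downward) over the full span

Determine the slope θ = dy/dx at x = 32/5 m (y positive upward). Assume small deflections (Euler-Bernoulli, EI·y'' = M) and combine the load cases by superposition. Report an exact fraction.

Load 1 — applied couple M₀=11 kN·m at a=8/3 m (b=L-a=16/3):
  θ_1 = (R_Ax²/2 - M_Ax - M₀(x-a))/EI  [x>a] with R_A=11/6, M_A=0 = ((11/6)·(32/5)²/2 - 0·(32/5) - 11·((32/5)-(8/3)))/5000 = -11/15625 rad
Load 2 — triangular load w₀=-8 kN/m (0→w₀ over full span):
  θ_2 = -w₀(2x(L-x)(L-2x)(x+2L)+x²(L-x)²)/(120LEI) = -(-8)·(2·(32/5)·(8-(32/5))·(8-2·(32/5))·((32/5)+2·8)+(32/5)²·(8-(32/5))²)/(120·8·5000) = -4096/1171875 rad
Load 3 — uniform load w=15 kN/m over full span:
  θ_3 = -wx(L-x)(L-2x)/(12EI) = -15·(32/5)·(8-(32/5))·(8-2·(32/5))/(12·5000) = 192/15625 rad
Superposition: θ = Σ θ_i = 9479/1171875 rad ≈ 0.008089 rad

θ(32/5) = 9479/1171875 rad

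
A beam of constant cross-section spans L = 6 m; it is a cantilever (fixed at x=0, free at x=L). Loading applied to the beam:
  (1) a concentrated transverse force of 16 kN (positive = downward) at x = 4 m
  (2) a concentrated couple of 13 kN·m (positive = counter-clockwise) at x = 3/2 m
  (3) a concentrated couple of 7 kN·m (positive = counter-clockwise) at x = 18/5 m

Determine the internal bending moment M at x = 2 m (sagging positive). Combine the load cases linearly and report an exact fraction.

Load 1 — point force P=16 kN at a=4 m (b=L-a=2):
  M_1 = -P(a-x)  [x≤a] = -16·(4-2) = -32 kN·m
Load 2 — applied couple M₀=13 kN·m at a=3/2 m (b=L-a=9/2):
  M_2 = 0  [x>a] = 0 kN·m
Load 3 — applied couple M₀=7 kN·m at a=18/5 m (b=L-a=12/5):
  M_3 = M₀  [x≤a] = 7 = 7 kN·m
Superposition: M = Σ M_i = -25 kN·m ≈ -25.000000 kN·m

M(2) = -25 kN·m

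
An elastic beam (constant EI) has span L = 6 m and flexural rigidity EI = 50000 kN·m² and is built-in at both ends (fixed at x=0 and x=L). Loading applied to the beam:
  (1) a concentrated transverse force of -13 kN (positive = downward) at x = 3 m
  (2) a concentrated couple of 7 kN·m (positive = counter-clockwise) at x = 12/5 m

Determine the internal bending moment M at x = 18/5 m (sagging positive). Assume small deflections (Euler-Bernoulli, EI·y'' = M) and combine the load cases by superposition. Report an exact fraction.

Load 1 — point force P=-13 kN at a=3 m (b=L-a=3):
  M_1 = Pa²(a+3b)(L-x)/L³ - Pa²b/L²  [x>a] = (-13)·3²·(3+3·3)·(6-(18/5))/6³ - (-13)·3²·3/6² = -117/20 kN·m
Load 2 — applied couple M₀=7 kN·m at a=12/5 m (b=L-a=18/5):
  M_2 = R_Ax - M_A - M₀  [x>a] with R_A=42/25, M_A=21/25 = (42/25)·(18/5) - (21/25) - 7 = -224/125 kN·m
Superposition: M = Σ M_i = -3821/500 kN·m ≈ -7.642000 kN·m

M(18/5) = -3821/500 kN·m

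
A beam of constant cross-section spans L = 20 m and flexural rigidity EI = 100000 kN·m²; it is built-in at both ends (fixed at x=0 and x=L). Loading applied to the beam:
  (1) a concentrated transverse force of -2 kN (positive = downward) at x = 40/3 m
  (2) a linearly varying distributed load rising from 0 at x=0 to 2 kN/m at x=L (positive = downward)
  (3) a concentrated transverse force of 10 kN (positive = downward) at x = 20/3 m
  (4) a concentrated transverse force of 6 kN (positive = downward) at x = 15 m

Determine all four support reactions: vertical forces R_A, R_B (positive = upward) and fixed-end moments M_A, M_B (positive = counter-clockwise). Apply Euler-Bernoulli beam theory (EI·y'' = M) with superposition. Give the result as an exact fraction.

Load 1 — point force P=-2 kN at a=40/3 m (b=L-a=20/3):
  R_A = Pb²(3a+b)/L³ = (-2)·(20/3)²·(3·(40/3)+(20/3))/20³ = -14/27 kN
  M_A = Pab²/L² = (-2)·(40/3)·(20/3)²/20² = -80/27 kN·m
  R_B = Pa²(a+3b)/L³ = (-2)·(40/3)²·((40/3)+3·(20/3))/20³ = -40/27 kN
  M_B = -Pa²b/L² = -(-2)·(40/3)²·(20/3)/20² = 160/27 kN·m
Load 2 — triangular load w₀=2 kN/m (0→w₀ over full span):
  R_A = 3w₀L/20 = 3·2·20/20 = 6 kN
  M_A = w₀L²/30 = 2·20²/30 = 80/3 kN·m
  R_B = 7w₀L/20 = 7·2·20/20 = 14 kN
  M_B = -w₀L²/20 = -2·20²/20 = -40 kN·m
Load 3 — point force P=10 kN at a=20/3 m (b=L-a=40/3):
  R_A = Pb²(3a+b)/L³ = 10·(40/3)²·(3·(20/3)+(40/3))/20³ = 200/27 kN
  M_A = Pab²/L² = 10·(20/3)·(40/3)²/20² = 800/27 kN·m
  R_B = Pa²(a+3b)/L³ = 10·(20/3)²·((20/3)+3·(40/3))/20³ = 70/27 kN
  M_B = -Pa²b/L² = -10·(20/3)²·(40/3)/20² = -400/27 kN·m
Load 4 — point force P=6 kN at a=15 m (b=L-a=5):
  R_A = Pb²(3a+b)/L³ = 6·5²·(3·15+5)/20³ = 15/16 kN
  M_A = Pab²/L² = 6·15·5²/20² = 45/8 kN·m
  R_B = Pa²(a+3b)/L³ = 6·15²·(15+3·5)/20³ = 81/16 kN
  M_B = -Pa²b/L² = -6·15²·5/20² = -135/8 kN·m
Superposition: R_A = 1991/144 kN, M_A = 1415/24 kN·m, R_B = 2905/144 kN, M_B = -4735/72 kN·m

R_A = 1991/144 kN, M_A = 1415/24 kN·m, R_B = 2905/144 kN, M_B = -4735/72 kN·m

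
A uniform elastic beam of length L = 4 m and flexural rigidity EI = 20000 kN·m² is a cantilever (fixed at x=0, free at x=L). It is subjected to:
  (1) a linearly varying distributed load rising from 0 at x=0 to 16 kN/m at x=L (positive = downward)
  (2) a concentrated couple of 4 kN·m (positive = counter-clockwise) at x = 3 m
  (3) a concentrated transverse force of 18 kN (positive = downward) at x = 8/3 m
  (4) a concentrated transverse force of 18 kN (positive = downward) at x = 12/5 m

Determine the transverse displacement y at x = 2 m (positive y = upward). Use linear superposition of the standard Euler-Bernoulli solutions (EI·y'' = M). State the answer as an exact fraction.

y(2) = -479/37500 m

Load 1 — triangular load w₀=16 kN/m (0→w₀ over full span):
  y_1 = (w₀Lx³/12-w₀L²x²/6-w₀x⁵/(120L))/EI = (16·4·2³/12-16·4²·2²/6-16·2⁵/(120·4))/20000 = -121/18750 m
Load 2 — applied couple M₀=4 kN·m at a=3 m (b=L-a=1):
  y_2 = M₀x²/(2EI)  [x≤a] = 4·2²/(2·20000) = 1/2500 m
Load 3 — point force P=18 kN at a=8/3 m (b=L-a=4/3):
  y_3 = -Px²(3a-x)/(6EI)  [x≤a] = -18·2²·(3·(8/3)-2)/(6·20000) = -9/2500 m
Load 4 — point force P=18 kN at a=12/5 m (b=L-a=8/5):
  y_4 = -Px²(3a-x)/(6EI)  [x≤a] = -18·2²·(3·(12/5)-2)/(6·20000) = -39/12500 m
Superposition: y = Σ y_i = -479/37500 m ≈ -0.012773 m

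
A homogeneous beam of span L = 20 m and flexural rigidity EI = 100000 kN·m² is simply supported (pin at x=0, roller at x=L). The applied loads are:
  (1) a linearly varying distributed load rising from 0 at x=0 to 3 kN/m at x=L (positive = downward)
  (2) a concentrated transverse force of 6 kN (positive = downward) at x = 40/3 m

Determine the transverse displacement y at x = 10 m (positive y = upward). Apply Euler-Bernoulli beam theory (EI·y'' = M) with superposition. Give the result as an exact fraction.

y(10) = -859/21600 m

Load 1 — triangular load w₀=3 kN/m (0→w₀ over full span):
  y_1 = -w₀x(7L⁴-10L²x²+3x⁴)/(360LEI) = -3·10·(7·20⁴-10·20²·10²+3·10⁴)/(360·20·100000) = -1/32 m
Load 2 — point force P=6 kN at a=40/3 m (b=L-a=20/3):
  y_2 = -Pbx(L²-b²-x²)/(6LEI)  [x≤a] = -6·(20/3)·10·(20²-(20/3)²-10²)/(6·20·100000) = -23/2700 m
Superposition: y = Σ y_i = -859/21600 m ≈ -0.039769 m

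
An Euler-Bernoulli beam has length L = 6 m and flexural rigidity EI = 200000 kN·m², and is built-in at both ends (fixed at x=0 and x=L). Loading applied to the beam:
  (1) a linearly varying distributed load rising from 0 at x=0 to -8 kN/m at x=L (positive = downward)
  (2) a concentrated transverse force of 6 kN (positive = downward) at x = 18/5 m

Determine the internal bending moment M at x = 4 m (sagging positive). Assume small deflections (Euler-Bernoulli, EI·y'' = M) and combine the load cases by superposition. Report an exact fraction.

Load 1 — triangular load w₀=-8 kN/m (0→w₀ over full span):
  M_1 = 3w₀Lx/20 - w₀L²/30 - w₀x³/(6L) = 3·(-8)·6·4/20 - (-8)·6²/30 - (-8)·4³/(6·6) = -224/45 kN·m
Load 2 — point force P=6 kN at a=18/5 m (b=L-a=12/5):
  M_2 = Pa²(a+3b)(L-x)/L³ - Pa²b/L²  [x>a] = 6·(18/5)²·((18/5)+3·(12/5))·(6-4)/6³ - 6·(18/5)²·(12/5)/6² = 324/125 kN·m
Superposition: M = Σ M_i = -2684/1125 kN·m ≈ -2.385778 kN·m

M(4) = -2684/1125 kN·m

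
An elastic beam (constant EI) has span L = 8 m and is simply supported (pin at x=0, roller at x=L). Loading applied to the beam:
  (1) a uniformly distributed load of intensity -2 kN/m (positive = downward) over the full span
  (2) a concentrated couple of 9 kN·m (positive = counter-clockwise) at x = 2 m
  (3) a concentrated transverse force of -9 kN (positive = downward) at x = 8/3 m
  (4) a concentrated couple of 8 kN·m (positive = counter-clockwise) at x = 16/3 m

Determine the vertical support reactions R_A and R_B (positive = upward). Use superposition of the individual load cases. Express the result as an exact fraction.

R_A = -95/8 kN, R_B = -105/8 kN

Load 1 — uniform load w=-2 kN/m over full span:
  R_A = wL/2 = (-2)·8/2 = -8 kN
  R_B = wL/2 = (-2)·8/2 = -8 kN
Load 2 — applied couple M₀=9 kN·m at a=2 m (b=L-a=6):
  R_A = M₀/L = 9/8 kN
  R_B = -M₀/L = -9/8 kN
Load 3 — point force P=-9 kN at a=8/3 m (b=L-a=16/3):
  R_A = Pb/L = (-9)·(16/3)/8 = -6 kN
  R_B = Pa/L = (-9)·(8/3)/8 = -3 kN
Load 4 — applied couple M₀=8 kN·m at a=16/3 m (b=L-a=8/3):
  R_A = M₀/L = 8/8 = 1 kN
  R_B = -M₀/L = -8/8 = -1 kN
Superposition: R_A = -95/8 kN, R_B = -105/8 kN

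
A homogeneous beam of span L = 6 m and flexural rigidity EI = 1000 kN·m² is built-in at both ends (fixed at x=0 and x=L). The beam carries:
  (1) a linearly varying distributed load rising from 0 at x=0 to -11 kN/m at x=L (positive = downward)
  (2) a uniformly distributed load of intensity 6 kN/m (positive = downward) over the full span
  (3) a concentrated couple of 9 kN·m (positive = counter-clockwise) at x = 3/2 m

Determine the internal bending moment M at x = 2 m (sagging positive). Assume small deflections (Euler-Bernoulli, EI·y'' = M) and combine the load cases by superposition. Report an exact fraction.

Load 1 — triangular load w₀=-11 kN/m (0→w₀ over full span):
  M_1 = 3w₀Lx/20 - w₀L²/30 - w₀x³/(6L) = 3·(-11)·6·2/20 - (-11)·6²/30 - (-11)·2³/(6·6) = -187/45 kN·m
Load 2 — uniform load w=6 kN/m over full span:
  M_2 = wLx/2 - wL²/12 - wx²/2 = 6·6·2/2 - 6·6²/12 - 6·2²/2 = 6 kN·m
Load 3 — applied couple M₀=9 kN·m at a=3/2 m (b=L-a=9/2):
  M_3 = R_Ax - M_A - M₀  [x>a] with R_A=27/16, M_A=-27/16 = (27/16)·2 - (-27/16) - 9 = -63/16 kN·m
Superposition: M = Σ M_i = -1507/720 kN·m ≈ -2.093056 kN·m

M(2) = -1507/720 kN·m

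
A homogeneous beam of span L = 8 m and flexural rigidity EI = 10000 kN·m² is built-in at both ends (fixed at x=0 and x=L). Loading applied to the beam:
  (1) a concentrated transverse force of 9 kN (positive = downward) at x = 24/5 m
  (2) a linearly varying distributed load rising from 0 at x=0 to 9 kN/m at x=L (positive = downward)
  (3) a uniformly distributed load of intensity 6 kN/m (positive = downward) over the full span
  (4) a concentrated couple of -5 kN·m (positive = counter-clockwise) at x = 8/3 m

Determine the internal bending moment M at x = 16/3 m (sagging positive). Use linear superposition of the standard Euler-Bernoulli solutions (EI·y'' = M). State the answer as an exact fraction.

M(16/3) = 29657/1125 kN·m

Load 1 — point force P=9 kN at a=24/5 m (b=L-a=16/5):
  M_1 = Pa²(a+3b)(L-x)/L³ - Pa²b/L²  [x>a] = 9·(24/5)²·((24/5)+3·(16/5))·(8-(16/3))/8³ - 9·(24/5)²·(16/5)/8² = 648/125 kN·m
Load 2 — triangular load w₀=9 kN/m (0→w₀ over full span):
  M_2 = 3w₀Lx/20 - w₀L²/30 - w₀x³/(6L) = 3·9·8·(16/3)/20 - 9·8²/30 - 9·(16/3)³/(6·8) = 448/45 kN·m
Load 3 — uniform load w=6 kN/m over full span:
  M_3 = wLx/2 - wL²/12 - wx²/2 = 6·8·(16/3)/2 - 6·8²/12 - 6·(16/3)²/2 = 32/3 kN·m
Load 4 — applied couple M₀=-5 kN·m at a=8/3 m (b=L-a=16/3):
  M_4 = R_Ax - M_A - M₀  [x>a] with R_A=-5/6, M_A=0 = (-5/6)·(16/3) - 0 - (-5) = 5/9 kN·m
Superposition: M = Σ M_i = 29657/1125 kN·m ≈ 26.361778 kN·m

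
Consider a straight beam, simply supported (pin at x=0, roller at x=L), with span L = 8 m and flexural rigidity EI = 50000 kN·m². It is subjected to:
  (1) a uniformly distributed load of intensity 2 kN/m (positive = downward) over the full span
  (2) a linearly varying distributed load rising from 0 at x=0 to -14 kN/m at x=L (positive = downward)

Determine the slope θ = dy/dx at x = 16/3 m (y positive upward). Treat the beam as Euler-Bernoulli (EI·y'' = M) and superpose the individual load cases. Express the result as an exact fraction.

Load 1 — uniform load w=2 kN/m over full span:
  θ_1 = -w(L³-6Lx²+4x³)/(24EI) = -2·(8³-6·8·(16/3)²+4·(16/3)³)/(24·50000) = 104/253125 rad
Load 2 — triangular load w₀=-14 kN/m (0→w₀ over full span):
  θ_2 = -w₀(7L⁴-30L²x²+15x⁴)/(360LEI) = -(-14)·(7·8⁴-30·8²·(16/3)²+15·(16/3)⁴)/(360·8·50000) = -5096/3796875 rad
Superposition: θ = Σ θ_i = -3536/3796875 rad ≈ -0.000931 rad

θ(16/3) = -3536/3796875 rad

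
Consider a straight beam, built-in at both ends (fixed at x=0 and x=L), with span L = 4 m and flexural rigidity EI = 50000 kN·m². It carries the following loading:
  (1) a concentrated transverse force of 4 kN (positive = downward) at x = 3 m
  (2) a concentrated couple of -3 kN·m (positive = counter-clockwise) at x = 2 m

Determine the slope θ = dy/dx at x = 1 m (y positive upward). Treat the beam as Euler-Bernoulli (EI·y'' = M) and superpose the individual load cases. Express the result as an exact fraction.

θ(1) = -1/200000 rad

Load 1 — point force P=4 kN at a=3 m (b=L-a=1):
  θ_1 = -Pb²x(2aL-(3a+b)x)/(2L³EI)  [x≤a] = -4·1²·1·(2·3·4-(3·3+1)·1)/(2·4³·50000) = -7/800000 rad
Load 2 — applied couple M₀=-3 kN·m at a=2 m (b=L-a=2):
  θ_2 = (R_Ax²/2 - M_Ax)/EI  [x≤a] with R_A=-9/8, M_A=-3/4 = ((-9/8)·1²/2 - (-3/4)·1)/50000 = 3/800000 rad
Superposition: θ = Σ θ_i = -1/200000 rad ≈ -0.000005 rad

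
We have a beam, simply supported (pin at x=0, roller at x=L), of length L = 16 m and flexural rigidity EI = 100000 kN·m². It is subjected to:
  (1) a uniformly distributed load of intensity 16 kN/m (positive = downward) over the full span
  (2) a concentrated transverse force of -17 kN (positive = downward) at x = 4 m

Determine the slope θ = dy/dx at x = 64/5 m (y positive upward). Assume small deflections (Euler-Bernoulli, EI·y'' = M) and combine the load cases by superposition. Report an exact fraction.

θ(64/5) = 125903/6250000 rad

Load 1 — uniform load w=16 kN/m over full span:
  θ_1 = -w(L³-6Lx²+4x³)/(24EI) = -16·(16³-6·16·(64/5)²+4·(64/5)³)/(24·100000) = 8448/390625 rad
Load 2 — point force P=-17 kN at a=4 m (b=L-a=12):
  θ_2 = -Pa(2L²-6Lx+3x²+a²)/(6LEI)  [x>a] = -(-17)·4·(2·16²-6·16·(64/5)+3·(64/5)²+4²)/(6·16·100000) = -1853/1250000 rad
Superposition: θ = Σ θ_i = 125903/6250000 rad ≈ 0.020144 rad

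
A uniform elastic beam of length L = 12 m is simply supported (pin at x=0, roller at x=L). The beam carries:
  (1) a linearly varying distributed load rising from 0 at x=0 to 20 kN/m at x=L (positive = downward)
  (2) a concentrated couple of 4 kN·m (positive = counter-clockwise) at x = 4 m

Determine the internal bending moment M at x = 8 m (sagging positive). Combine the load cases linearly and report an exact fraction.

M(8) = 1588/9 kN·m

Load 1 — triangular load w₀=20 kN/m (0→w₀ over full span):
  M_1 = w₀Lx/6 - w₀x³/(6L) = 20·12·8/6 - 20·8³/(6·12) = 1600/9 kN·m
Load 2 — applied couple M₀=4 kN·m at a=4 m (b=L-a=8):
  M_2 = M₀x/L - M₀  [x>a] = 4·8/12 - 4 = -4/3 kN·m
Superposition: M = Σ M_i = 1588/9 kN·m ≈ 176.444444 kN·m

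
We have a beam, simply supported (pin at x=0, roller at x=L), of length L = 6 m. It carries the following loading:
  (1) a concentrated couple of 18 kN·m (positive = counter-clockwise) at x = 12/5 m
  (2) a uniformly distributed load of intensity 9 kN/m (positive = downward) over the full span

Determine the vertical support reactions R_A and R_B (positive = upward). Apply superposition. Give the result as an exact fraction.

Load 1 — applied couple M₀=18 kN·m at a=12/5 m (b=L-a=18/5):
  R_A = M₀/L = 18/6 = 3 kN
  R_B = -M₀/L = -18/6 = -3 kN
Load 2 — uniform load w=9 kN/m over full span:
  R_A = wL/2 = 9·6/2 = 27 kN
  R_B = wL/2 = 9·6/2 = 27 kN
Superposition: R_A = 30 kN, R_B = 24 kN

R_A = 30 kN, R_B = 24 kN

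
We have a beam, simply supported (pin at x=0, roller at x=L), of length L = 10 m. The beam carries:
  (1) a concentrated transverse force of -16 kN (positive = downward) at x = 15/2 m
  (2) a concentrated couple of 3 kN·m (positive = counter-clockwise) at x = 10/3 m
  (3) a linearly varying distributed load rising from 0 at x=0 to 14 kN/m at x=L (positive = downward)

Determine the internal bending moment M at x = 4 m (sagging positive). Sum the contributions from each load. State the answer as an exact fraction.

Load 1 — point force P=-16 kN at a=15/2 m (b=L-a=5/2):
  M_1 = Pbx/L  [x≤a] = (-16)·(5/2)·4/10 = -16 kN·m
Load 2 — applied couple M₀=3 kN·m at a=10/3 m (b=L-a=20/3):
  M_2 = M₀x/L - M₀  [x>a] = 3·4/10 - 3 = -9/5 kN·m
Load 3 — triangular load w₀=14 kN/m (0→w₀ over full span):
  M_3 = w₀Lx/6 - w₀x³/(6L) = 14·10·4/6 - 14·4³/(6·10) = 392/5 kN·m
Superposition: M = Σ M_i = 303/5 kN·m ≈ 60.600000 kN·m

M(4) = 303/5 kN·m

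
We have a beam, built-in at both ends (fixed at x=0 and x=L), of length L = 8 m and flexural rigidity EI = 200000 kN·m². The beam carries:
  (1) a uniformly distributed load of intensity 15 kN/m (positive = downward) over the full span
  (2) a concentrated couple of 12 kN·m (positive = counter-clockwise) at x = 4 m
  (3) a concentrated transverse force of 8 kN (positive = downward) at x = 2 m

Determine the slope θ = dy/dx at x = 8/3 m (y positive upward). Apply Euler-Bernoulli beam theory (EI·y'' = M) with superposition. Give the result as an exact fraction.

θ(8/3) = -83/337500 rad

Load 1 — uniform load w=15 kN/m over full span:
  θ_1 = -wx(L-x)(L-2x)/(12EI) = -15·(8/3)·(8-(8/3))·(8-2·(8/3))/(12·200000) = -4/16875 rad
Load 2 — applied couple M₀=12 kN·m at a=4 m (b=L-a=4):
  θ_2 = (R_Ax²/2 - M_Ax)/EI  [x≤a] with R_A=9/4, M_A=3 = ((9/4)·(8/3)²/2 - 3·(8/3))/200000 = 0 rad
Load 3 — point force P=8 kN at a=2 m (b=L-a=6):
  θ_3 = Pa²(L-x)(2bL-(3b+a)(L-x))/(2L³EI)  [x>a] = 8·2²·(8-(8/3))·(2·6·8-(3·6+2)·(8-(8/3)))/(2·8³·200000) = -1/112500 rad
Superposition: θ = Σ θ_i = -83/337500 rad ≈ -0.000246 rad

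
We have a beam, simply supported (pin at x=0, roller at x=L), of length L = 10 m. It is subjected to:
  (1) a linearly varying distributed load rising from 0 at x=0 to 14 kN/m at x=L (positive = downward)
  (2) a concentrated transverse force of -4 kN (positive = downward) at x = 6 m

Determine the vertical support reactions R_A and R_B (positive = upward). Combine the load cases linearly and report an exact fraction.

Load 1 — triangular load w₀=14 kN/m (0→w₀ over full span):
  R_A = w₀L/6 = 14·10/6 = 70/3 kN
  R_B = w₀L/3 = 14·10/3 = 140/3 kN
Load 2 — point force P=-4 kN at a=6 m (b=L-a=4):
  R_A = Pb/L = (-4)·4/10 = -8/5 kN
  R_B = Pa/L = (-4)·6/10 = -12/5 kN
Superposition: R_A = 326/15 kN, R_B = 664/15 kN

R_A = 326/15 kN, R_B = 664/15 kN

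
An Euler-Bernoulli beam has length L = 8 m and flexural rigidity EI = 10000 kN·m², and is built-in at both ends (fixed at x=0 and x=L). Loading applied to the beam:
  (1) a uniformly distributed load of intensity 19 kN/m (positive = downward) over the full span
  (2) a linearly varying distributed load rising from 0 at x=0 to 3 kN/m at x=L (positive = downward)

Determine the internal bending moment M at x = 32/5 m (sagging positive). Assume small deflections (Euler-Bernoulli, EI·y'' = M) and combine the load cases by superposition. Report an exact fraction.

M(32/5) = -1424/375 kN·m

Load 1 — uniform load w=19 kN/m over full span:
  M_1 = wLx/2 - wL²/12 - wx²/2 = 19·8·(32/5)/2 - 19·8²/12 - 19·(32/5)²/2 = -304/75 kN·m
Load 2 — triangular load w₀=3 kN/m (0→w₀ over full span):
  M_2 = 3w₀Lx/20 - w₀L²/30 - w₀x³/(6L) = 3·3·8·(32/5)/20 - 3·8²/30 - 3·(32/5)³/(6·8) = 32/125 kN·m
Superposition: M = Σ M_i = -1424/375 kN·m ≈ -3.797333 kN·m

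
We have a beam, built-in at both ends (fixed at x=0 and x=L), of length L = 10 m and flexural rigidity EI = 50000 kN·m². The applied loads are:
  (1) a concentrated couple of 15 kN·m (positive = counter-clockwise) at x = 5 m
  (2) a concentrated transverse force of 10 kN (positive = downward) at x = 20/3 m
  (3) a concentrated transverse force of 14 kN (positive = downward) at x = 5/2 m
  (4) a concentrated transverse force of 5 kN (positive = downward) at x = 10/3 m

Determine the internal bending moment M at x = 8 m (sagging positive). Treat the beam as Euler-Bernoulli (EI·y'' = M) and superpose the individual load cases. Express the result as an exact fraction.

M(8) = -583/144 kN·m

Load 1 — applied couple M₀=15 kN·m at a=5 m (b=L-a=5):
  M_1 = R_Ax - M_A - M₀  [x>a] with R_A=9/4, M_A=15/4 = (9/4)·8 - (15/4) - 15 = -3/4 kN·m
Load 2 — point force P=10 kN at a=20/3 m (b=L-a=10/3):
  M_2 = Pa²(a+3b)(L-x)/L³ - Pa²b/L²  [x>a] = 10·(20/3)²·((20/3)+3·(10/3))·(10-8)/10³ - 10·(20/3)²·(10/3)/10² = 0 kN·m
Load 3 — point force P=14 kN at a=5/2 m (b=L-a=15/2):
  M_3 = Pa²(a+3b)(L-x)/L³ - Pa²b/L²  [x>a] = 14·(5/2)²·((5/2)+3·(15/2))·(10-8)/10³ - 14·(5/2)²·(15/2)/10² = -35/16 kN·m
Load 4 — point force P=5 kN at a=10/3 m (b=L-a=20/3):
  M_4 = Pa²(a+3b)(L-x)/L³ - Pa²b/L²  [x>a] = 5·(10/3)²·((10/3)+3·(20/3))·(10-8)/10³ - 5·(10/3)²·(20/3)/10² = -10/9 kN·m
Superposition: M = Σ M_i = -583/144 kN·m ≈ -4.048611 kN·m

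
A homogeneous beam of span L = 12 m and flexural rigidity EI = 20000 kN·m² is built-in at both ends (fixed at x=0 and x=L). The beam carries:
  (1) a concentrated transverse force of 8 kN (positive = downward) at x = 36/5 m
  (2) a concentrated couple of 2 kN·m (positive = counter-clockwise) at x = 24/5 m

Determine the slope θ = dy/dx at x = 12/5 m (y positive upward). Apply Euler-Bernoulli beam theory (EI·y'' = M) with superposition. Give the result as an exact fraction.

θ(12/5) = -5427/7812500 rad

Load 1 — point force P=8 kN at a=36/5 m (b=L-a=24/5):
  θ_1 = -Pb²x(2aL-(3a+b)x)/(2L³EI)  [x≤a] = -8·(24/5)²·(12/5)·(2·(36/5)·12-(3·(36/5)+(24/5))·(12/5))/(2·12³·20000) = -1368/1953125 rad
Load 2 — applied couple M₀=2 kN·m at a=24/5 m (b=L-a=36/5):
  θ_2 = (R_Ax²/2 - M_Ax)/EI  [x≤a] with R_A=6/25, M_A=6/25 = ((6/25)·(12/5)²/2 - (6/25)·(12/5))/20000 = 9/1562500 rad
Superposition: θ = Σ θ_i = -5427/7812500 rad ≈ -0.000695 rad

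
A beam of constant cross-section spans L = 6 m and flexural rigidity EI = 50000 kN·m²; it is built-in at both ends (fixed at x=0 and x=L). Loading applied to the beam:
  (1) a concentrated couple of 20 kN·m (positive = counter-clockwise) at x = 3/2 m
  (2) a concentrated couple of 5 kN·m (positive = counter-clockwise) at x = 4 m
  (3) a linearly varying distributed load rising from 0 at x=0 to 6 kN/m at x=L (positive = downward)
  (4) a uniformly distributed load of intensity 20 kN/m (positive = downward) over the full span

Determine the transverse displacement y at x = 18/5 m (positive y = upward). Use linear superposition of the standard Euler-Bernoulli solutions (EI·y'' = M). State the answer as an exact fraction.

Load 1 — applied couple M₀=20 kN·m at a=3/2 m (b=L-a=9/2):
  y_1 = (R_Ax³/6 - M_Ax²/2 - M₀(x-a)²/2)/EI  [x>a] with R_A=15/4, M_A=-15/4 = ((15/4)·(18/5)³/6 - (-15/4)·(18/5)²/2 - 20·((18/5)-(3/2))²/2)/50000 = 117/625000 m
Load 2 — applied couple M₀=5 kN·m at a=4 m (b=L-a=2):
  y_2 = (R_Ax³/6 - M_Ax²/2)/EI  [x≤a] with R_A=10/9, M_A=5/3 = ((10/9)·(18/5)³/6 - (5/3)·(18/5)²/2)/50000 = -27/625000 m
Load 3 — triangular load w₀=6 kN/m (0→w₀ over full span):
  y_3 = -w₀x²(L-x)²(x+2L)/(120LEI) = -6·(18/5)²·(6-(18/5))²·((18/5)+2·6)/(120·6·50000) = -9477/48828125 m
Load 4 — uniform load w=20 kN/m over full span:
  y_4 = -wx²(L-x)²/(24EI) = -20·(18/5)²·(6-(18/5))²/(24·50000) = -486/390625 m
Superposition: y = Σ y_i = -252783/195312500 m ≈ -0.001294 m

y(18/5) = -252783/195312500 m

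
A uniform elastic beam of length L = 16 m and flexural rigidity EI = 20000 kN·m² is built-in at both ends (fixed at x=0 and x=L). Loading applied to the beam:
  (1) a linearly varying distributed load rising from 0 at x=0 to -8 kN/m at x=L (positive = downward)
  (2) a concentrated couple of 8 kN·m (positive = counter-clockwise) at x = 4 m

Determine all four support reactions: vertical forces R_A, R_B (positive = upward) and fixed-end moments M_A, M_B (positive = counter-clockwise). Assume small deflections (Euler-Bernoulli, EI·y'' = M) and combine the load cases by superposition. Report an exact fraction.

R_A = -1491/80 kN, M_A = -2093/30 kN·m, R_B = -3629/80 kN, M_B = 1049/10 kN·m

Load 1 — triangular load w₀=-8 kN/m (0→w₀ over full span):
  R_A = 3w₀L/20 = 3·(-8)·16/20 = -96/5 kN
  M_A = w₀L²/30 = (-8)·16²/30 = -1024/15 kN·m
  R_B = 7w₀L/20 = 7·(-8)·16/20 = -224/5 kN
  M_B = -w₀L²/20 = -(-8)·16²/20 = 512/5 kN·m
Load 2 — applied couple M₀=8 kN·m at a=4 m (b=L-a=12):
  R_A = 6M₀ab/L³ = 6·8·4·12/16³ = 9/16 kN
  M_A = M₀b(2a-b)/L² = 8·12·(2·4-12)/16² = -3/2 kN·m
  R_B = -6M₀ab/L³ = -6·8·4·12/16³ = -9/16 kN
  M_B = M₀a(2b-a)/L² = 8·4·(2·12-4)/16² = 5/2 kN·m
Superposition: R_A = -1491/80 kN, M_A = -2093/30 kN·m, R_B = -3629/80 kN, M_B = 1049/10 kN·m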